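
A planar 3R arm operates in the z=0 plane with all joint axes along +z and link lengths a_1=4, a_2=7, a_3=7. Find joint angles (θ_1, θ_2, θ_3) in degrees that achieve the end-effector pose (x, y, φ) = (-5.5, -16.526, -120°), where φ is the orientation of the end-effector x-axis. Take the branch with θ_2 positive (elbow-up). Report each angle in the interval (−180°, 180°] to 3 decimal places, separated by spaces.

wrist centre = target − a_3·(cos φ, sin φ) = (-2.0000, -10.4638)
cos θ_2 = (113.4916−4²−7²)/(2·4·7) = 0.8659; θ_2 = 30.0120° (elbow-up)
β = atan2(-10.4638,-2.0000) = -100.8207°; ψ = atan2(3.5013,10.0614) = 19.1873°
θ_1 = β − ψ = -120.0080°
θ_3 = φ − θ_1 − θ_2 = -30.0040° (wrapped to (-180°,180°])

-120.008 30.012 -30.004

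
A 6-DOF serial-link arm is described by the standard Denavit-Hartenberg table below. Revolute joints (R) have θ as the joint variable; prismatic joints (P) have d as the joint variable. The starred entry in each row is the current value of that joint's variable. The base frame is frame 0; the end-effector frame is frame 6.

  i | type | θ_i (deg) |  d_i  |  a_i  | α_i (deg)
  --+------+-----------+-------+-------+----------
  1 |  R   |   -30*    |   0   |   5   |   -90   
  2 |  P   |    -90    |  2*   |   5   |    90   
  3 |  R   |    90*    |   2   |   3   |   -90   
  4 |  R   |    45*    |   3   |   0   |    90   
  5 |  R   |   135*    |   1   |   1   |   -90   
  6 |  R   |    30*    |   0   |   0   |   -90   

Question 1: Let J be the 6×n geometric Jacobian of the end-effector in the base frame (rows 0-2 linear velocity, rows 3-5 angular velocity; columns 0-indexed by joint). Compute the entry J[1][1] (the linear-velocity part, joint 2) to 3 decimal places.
0.866

prismatic axis z_1 = (0.5000,0.8660,0.0000)
J_v[:, 1] = z_1; J_ω[:, 1] = (0,0,0)
entry J[1][1] = 0.8660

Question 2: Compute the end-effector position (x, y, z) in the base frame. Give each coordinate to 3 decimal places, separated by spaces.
after link 1: o_1 = (4.3301, -2.5000, 0.0000)
after link 2: o_2 = (5.3301, -0.7679, 5.0000)
after link 3: o_3 = (5.0981, 2.8301, 5.0000)
after link 4: o_4 = (5.0981, 2.8301, 2.0000)
after link 5: o_5 = (4.1562, 3.6130, 1.2929)
after link 6: o_6 = (4.1562, 3.6130, 1.2929)

4.156 3.613 1.293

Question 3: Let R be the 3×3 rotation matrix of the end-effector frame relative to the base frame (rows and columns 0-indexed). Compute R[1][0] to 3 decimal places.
-0.641

End-effector x-axis (col 0 of R) = (-0.4621,-0.6415,-0.6124)
R[1][0] = -0.6415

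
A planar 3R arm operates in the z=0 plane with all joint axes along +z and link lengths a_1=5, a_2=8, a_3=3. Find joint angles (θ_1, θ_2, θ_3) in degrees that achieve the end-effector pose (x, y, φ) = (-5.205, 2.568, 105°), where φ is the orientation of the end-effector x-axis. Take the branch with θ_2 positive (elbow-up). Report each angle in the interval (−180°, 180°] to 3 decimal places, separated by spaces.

wrist centre = target − a_3·(cos φ, sin φ) = (-4.4285, -0.3298)
cos θ_2 = (19.7207−5²−8²)/(2·5·8) = -0.8660; θ_2 = 149.9960° (elbow-up)
β = atan2(-0.3298,-4.4285) = -175.7413°; ψ = atan2(4.0005,-1.9279) = 115.7305°
θ_1 = β − ψ = -291.4718°
θ_3 = φ − θ_1 − θ_2 = -113.5243° (wrapped to (-180°,180°])

68.528 149.996 -113.524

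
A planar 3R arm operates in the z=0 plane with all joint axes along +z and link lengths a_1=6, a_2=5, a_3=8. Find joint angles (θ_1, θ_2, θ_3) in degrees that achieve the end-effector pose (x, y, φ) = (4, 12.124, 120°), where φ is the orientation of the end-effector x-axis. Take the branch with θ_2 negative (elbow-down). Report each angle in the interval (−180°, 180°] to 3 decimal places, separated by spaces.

60.000 -60.004 120.004

wrist centre = target − a_3·(cos φ, sin φ) = (8.0000, 5.1958)
cos θ_2 = (90.9963−6²−5²)/(2·6·5) = 0.4999; θ_2 = -60.0041° (elbow-down)
β = atan2(5.1958,8.0000) = 33.0027°; ψ = atan2(-4.3303,8.4997) = -26.9973°
θ_1 = β − ψ = 60.0000°
θ_3 = φ − θ_1 − θ_2 = 120.0041° (wrapped to (-180°,180°])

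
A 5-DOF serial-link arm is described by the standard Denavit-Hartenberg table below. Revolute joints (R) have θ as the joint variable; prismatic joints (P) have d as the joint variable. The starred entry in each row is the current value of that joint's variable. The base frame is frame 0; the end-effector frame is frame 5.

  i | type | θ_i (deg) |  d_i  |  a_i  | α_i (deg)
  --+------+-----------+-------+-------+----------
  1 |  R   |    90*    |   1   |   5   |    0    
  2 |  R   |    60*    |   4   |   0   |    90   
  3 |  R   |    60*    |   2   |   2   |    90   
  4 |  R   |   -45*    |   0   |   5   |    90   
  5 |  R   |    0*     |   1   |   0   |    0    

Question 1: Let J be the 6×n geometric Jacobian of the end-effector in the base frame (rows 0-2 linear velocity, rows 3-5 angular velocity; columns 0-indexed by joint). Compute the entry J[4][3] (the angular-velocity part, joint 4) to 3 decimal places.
axis z_3 = (-0.7500,0.4330,-0.5000); lever o_n−o_3 = (-3.3461,-2.9671,2.4495)
cross product → J_v[:, 3] = (-0.4229,3.5101,3.6742)
J_ω[:, 3] = z_3
entry J[4][3] = 0.4330

0.433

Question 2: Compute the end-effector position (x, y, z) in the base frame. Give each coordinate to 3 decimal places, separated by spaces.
-3.212 4.265 9.182

after link 1: o_1 = (0.0000, 5.0000, 1.0000)
after link 2: o_2 = (0.0000, 5.0000, 5.0000)
after link 3: o_3 = (0.1340, 7.2321, 6.7321)
after link 4: o_4 = (-3.1647, 5.0541, 9.7939)
after link 5: o_5 = (-3.2121, 4.2649, 9.1815)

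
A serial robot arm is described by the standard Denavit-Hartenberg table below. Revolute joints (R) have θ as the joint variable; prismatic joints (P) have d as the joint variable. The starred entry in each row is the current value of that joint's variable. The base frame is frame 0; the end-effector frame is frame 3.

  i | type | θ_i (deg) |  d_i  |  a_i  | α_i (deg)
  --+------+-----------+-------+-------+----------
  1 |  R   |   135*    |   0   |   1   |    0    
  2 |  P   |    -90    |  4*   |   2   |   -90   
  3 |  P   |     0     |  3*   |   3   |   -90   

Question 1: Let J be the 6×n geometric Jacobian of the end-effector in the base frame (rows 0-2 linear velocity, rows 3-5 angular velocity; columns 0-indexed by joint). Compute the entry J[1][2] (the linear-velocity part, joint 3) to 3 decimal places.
prismatic axis z_2 = (-0.7071,0.7071,0.0000)
J_v[:, 2] = z_2; J_ω[:, 2] = (0,0,0)
entry J[1][2] = 0.7071

0.707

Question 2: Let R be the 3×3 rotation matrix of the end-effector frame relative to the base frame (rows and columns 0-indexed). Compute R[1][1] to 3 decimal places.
-0.707

End-effector y-axis (col 1 of R) = (0.7071,-0.7071,-0.0000)
R[1][1] = -0.7071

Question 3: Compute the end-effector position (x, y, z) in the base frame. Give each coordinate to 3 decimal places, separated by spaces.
0.707 6.364 4.000

after link 1: o_1 = (-0.7071, 0.7071, 0.0000)
after link 2: o_2 = (0.7071, 2.1213, 4.0000)
after link 3: o_3 = (0.7071, 6.3640, 4.0000)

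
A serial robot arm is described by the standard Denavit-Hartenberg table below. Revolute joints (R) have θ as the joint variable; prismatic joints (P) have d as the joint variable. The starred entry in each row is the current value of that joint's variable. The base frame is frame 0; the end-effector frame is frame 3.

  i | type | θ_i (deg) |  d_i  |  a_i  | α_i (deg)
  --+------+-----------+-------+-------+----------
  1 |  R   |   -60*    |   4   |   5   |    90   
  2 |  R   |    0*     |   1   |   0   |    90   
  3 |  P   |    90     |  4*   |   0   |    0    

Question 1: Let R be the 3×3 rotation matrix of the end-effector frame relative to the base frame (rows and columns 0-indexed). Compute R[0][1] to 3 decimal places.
-0.500

End-effector y-axis (col 1 of R) = (-0.5000,0.8660,0.0000)
R[0][1] = -0.5000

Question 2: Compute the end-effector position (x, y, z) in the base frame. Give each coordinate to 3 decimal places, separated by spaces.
after link 1: o_1 = (2.5000, -4.3301, 4.0000)
after link 2: o_2 = (1.6340, -4.8301, 4.0000)
after link 3: o_3 = (1.6340, -4.8301, 0.0000)

1.634 -4.830 0.000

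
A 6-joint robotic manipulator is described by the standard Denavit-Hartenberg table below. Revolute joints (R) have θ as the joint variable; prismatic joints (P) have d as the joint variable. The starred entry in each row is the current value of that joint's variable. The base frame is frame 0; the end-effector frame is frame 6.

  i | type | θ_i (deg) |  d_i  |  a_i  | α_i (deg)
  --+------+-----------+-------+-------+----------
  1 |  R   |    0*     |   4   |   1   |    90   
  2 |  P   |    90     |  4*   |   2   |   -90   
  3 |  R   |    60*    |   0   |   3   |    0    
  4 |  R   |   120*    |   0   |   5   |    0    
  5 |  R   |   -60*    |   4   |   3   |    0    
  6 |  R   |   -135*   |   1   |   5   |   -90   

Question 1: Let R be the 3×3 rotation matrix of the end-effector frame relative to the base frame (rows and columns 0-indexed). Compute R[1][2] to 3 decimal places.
End-effector z-axis (col 2 of R) = (-0.0000,0.9659,0.2588)
R[1][2] = 0.9659

0.966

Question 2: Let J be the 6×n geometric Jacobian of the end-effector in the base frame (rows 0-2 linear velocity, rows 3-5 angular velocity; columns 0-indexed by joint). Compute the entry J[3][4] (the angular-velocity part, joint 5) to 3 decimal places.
axis z_4 = (-1.0000,-0.0000,0.0000); lever o_n−o_4 = (-5.0000,1.3040,3.3296)
cross product → J_v[:, 4] = (-0.0000,3.3296,-1.3040)
J_ω[:, 4] = z_4
entry J[3][4] = -1.0000

-1.000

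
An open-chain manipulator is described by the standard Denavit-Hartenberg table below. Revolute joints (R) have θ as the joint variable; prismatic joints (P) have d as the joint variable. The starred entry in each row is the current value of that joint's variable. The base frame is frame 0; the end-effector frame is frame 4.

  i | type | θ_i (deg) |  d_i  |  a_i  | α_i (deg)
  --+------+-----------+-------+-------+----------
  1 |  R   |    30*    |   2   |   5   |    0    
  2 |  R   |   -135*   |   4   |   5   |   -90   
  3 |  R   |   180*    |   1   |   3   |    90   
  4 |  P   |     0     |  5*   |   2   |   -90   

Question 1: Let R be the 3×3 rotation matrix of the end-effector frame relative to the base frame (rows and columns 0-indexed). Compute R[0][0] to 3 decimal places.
0.259

End-effector x-axis (col 0 of R) = (0.2588,0.9659,-0.0000)
R[0][0] = 0.2588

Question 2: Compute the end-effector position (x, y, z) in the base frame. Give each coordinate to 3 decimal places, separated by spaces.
5.296 2.241 1.000

after link 1: o_1 = (4.3301, 2.5000, 2.0000)
after link 2: o_2 = (3.0360, -2.3296, 6.0000)
after link 3: o_3 = (4.7784, 0.3093, 6.0000)
after link 4: o_4 = (5.2961, 2.2412, 1.0000)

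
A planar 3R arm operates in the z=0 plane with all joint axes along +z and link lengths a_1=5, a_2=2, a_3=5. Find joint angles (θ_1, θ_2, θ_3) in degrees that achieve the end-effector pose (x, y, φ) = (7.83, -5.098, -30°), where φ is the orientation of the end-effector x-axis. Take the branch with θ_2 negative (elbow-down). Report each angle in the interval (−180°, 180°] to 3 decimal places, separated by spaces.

-13.174 -120.004 103.178

wrist centre = target − a_3·(cos φ, sin φ) = (3.4999, -2.5980)
cos θ_2 = (18.9987−5²−2²)/(2·5·2) = -0.5001; θ_2 = -120.0043° (elbow-down)
β = atan2(-2.5980,3.4999) = -36.5870°; ψ = atan2(-1.7320,3.9999) = -23.4130°
θ_1 = β − ψ = -13.1740°
θ_3 = φ − θ_1 − θ_2 = 103.1782° (wrapped to (-180°,180°])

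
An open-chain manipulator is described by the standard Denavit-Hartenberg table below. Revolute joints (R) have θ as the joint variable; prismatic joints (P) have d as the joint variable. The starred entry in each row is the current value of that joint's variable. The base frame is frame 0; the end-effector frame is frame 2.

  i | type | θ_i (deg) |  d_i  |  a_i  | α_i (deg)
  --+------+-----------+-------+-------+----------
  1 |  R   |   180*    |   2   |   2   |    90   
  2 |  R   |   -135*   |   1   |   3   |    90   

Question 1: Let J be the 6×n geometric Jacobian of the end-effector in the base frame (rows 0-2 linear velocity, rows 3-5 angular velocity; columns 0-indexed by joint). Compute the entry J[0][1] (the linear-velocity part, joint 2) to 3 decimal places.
-2.121

axis z_1 = (0.0000,1.0000,0.0000); lever o_n−o_1 = (2.1213,1.0000,-2.1213)
cross product → J_v[:, 1] = (-2.1213,0.0000,-2.1213)
J_ω[:, 1] = z_1
entry J[0][1] = -2.1213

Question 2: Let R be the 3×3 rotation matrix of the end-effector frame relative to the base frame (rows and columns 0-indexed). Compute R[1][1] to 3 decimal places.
End-effector y-axis (col 1 of R) = (0.0000,1.0000,0.0000)
R[1][1] = 1.0000

1.000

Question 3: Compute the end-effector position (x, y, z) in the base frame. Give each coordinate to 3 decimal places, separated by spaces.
0.121 1.000 -0.121

after link 1: o_1 = (-2.0000, 0.0000, 2.0000)
after link 2: o_2 = (0.1213, 1.0000, -0.1213)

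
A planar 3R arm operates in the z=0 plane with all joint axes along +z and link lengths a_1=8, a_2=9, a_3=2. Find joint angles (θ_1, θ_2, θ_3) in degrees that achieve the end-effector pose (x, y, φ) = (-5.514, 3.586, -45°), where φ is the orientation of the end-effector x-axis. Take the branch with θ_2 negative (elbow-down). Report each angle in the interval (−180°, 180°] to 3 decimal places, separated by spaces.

-150.002 -119.999 -134.999

wrist centre = target − a_3·(cos φ, sin φ) = (-6.9282, 5.0002)
cos θ_2 = (73.0023−8²−9²)/(2·8·9) = -0.5000; θ_2 = -119.9990° (elbow-down)
β = atan2(5.0002,-6.9282) = 144.1814°; ψ = atan2(-7.7943,3.5001) = -65.8169°
θ_1 = β − ψ = 209.9982°
θ_3 = φ − θ_1 − θ_2 = -134.9993° (wrapped to (-180°,180°])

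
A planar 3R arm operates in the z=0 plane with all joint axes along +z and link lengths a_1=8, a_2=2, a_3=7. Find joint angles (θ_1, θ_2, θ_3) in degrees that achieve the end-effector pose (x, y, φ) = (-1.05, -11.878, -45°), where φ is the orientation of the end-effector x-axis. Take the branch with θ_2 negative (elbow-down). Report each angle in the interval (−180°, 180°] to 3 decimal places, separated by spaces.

wrist centre = target − a_3·(cos φ, sin φ) = (-5.9997, -6.9283)
cos θ_2 = (83.9977−8²−2²)/(2·8·2) = 0.4999; θ_2 = -60.0049° (elbow-down)
β = atan2(-6.9283,-5.9997) = -130.8920°; ψ = atan2(-1.7321,8.9999) = -10.8941°
θ_1 = β − ψ = -119.9979°
θ_3 = φ − θ_1 − θ_2 = 135.0028° (wrapped to (-180°,180°])

-119.998 -60.005 135.003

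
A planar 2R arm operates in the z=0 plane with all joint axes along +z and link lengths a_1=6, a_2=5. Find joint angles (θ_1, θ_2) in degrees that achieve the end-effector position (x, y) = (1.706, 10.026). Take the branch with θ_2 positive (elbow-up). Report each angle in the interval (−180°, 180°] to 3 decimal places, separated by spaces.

cos θ_2 = (103.4311−6²−5²)/(2·6·5) = 0.7072; θ_2 = 44.9936° (elbow-up)
β = atan2(10.0260,1.7060) = 80.3432°; ψ = atan2(3.5351,9.5359) = 20.3407°
θ_1 = β − ψ = 60.0025°

60.003 44.994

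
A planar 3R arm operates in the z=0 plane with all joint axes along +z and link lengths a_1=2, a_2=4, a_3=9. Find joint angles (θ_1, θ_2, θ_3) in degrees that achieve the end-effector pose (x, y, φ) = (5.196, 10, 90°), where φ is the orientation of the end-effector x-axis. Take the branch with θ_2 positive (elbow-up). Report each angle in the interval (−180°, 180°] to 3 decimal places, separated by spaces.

wrist centre = target − a_3·(cos φ, sin φ) = (5.1960, 1.0000)
cos θ_2 = (27.9984−2²−4²)/(2·2·4) = 0.4999; θ_2 = 60.0065° (elbow-up)
β = atan2(1.0000,5.1960) = 10.8937°; ψ = atan2(3.4643,3.9996) = 40.8981°
θ_1 = β − ψ = -30.0044°
θ_3 = φ − θ_1 − θ_2 = 59.9978° (wrapped to (-180°,180°])

-30.004 60.007 59.998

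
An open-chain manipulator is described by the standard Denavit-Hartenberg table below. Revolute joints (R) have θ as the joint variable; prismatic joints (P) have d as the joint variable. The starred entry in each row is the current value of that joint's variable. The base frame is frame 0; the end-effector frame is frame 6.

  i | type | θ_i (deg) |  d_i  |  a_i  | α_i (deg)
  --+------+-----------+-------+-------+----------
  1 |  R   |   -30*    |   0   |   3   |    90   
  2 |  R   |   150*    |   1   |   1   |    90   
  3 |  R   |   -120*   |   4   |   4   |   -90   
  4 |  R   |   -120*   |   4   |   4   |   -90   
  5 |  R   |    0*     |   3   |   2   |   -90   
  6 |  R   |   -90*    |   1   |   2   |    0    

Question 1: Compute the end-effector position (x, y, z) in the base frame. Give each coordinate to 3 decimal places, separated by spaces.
9.521 0.411 10.596

after link 1: o_1 = (2.5981, -1.5000, 0.0000)
after link 2: o_2 = (1.3481, -1.9330, 0.5000)
after link 3: o_3 = (6.3122, -0.7990, 2.9641)
after link 4: o_4 = (4.5981, 0.5000, 8.1962)
after link 5: o_5 = (7.2889, 0.5446, 10.5957)
after link 6: o_6 = (9.5209, 0.4106, 10.5957)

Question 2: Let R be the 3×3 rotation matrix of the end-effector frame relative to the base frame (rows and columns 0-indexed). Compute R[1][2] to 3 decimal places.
-0.808

End-effector z-axis (col 2 of R) = (0.3995,-0.8080,-0.4330)
R[1][2] = -0.8080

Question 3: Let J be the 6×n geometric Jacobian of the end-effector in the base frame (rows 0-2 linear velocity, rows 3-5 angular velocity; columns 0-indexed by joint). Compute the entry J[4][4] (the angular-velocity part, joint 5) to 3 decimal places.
0.337

axis z_4 = (0.9163,0.3370,0.2165); lever o_n−o_4 = (4.9228,-0.0894,2.3995)
cross product → J_v[:, 4] = (0.8280,-1.1328,-1.7410)
J_ω[:, 4] = z_4
entry J[4][4] = 0.3370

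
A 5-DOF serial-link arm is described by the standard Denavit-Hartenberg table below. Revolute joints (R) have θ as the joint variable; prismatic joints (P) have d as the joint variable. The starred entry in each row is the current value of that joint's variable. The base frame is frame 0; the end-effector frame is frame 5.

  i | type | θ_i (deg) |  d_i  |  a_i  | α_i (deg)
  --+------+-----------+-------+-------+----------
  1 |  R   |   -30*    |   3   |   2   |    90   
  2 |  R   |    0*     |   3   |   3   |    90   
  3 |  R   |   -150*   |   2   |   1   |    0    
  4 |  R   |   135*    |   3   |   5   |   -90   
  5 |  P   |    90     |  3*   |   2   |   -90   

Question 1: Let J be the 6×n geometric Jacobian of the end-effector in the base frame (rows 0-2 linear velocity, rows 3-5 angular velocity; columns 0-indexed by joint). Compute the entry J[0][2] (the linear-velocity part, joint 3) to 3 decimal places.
axis z_2 = (-0.0000,-0.0000,-1.0000); lever o_n−o_2 = (3.5532,-3.3258,-3.0000)
cross product → J_v[:, 2] = (-3.3258,-3.5532,0.0000)
J_ω[:, 2] = z_2
entry J[0][2] = -3.3258

-3.326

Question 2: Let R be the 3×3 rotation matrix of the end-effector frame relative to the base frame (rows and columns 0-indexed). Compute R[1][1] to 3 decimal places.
0.966

End-effector y-axis (col 1 of R) = (0.2588,0.9659,-0.0000)
R[1][1] = 0.9659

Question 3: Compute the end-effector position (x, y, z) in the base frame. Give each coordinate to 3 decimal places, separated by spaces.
after link 1: o_1 = (1.7321, -1.0000, 3.0000)
after link 2: o_2 = (2.8301, -5.0981, 3.0000)
after link 3: o_3 = (2.3301, -4.2321, 1.0000)
after link 4: o_4 = (7.1598, -5.5261, -2.0000)
after link 5: o_5 = (6.3833, -8.4239, -0.0000)

6.383 -8.424 -0.000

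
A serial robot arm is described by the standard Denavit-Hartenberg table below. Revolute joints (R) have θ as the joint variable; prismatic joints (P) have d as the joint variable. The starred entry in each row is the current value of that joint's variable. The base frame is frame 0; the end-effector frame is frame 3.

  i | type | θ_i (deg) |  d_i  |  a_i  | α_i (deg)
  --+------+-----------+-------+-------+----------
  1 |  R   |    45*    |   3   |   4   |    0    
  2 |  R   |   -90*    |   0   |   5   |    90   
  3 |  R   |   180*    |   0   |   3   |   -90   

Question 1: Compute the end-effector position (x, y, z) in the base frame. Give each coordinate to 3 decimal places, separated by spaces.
after link 1: o_1 = (2.8284, 2.8284, 3.0000)
after link 2: o_2 = (6.3640, -0.7071, 3.0000)
after link 3: o_3 = (4.2426, 1.4142, 3.0000)

4.243 1.414 3.000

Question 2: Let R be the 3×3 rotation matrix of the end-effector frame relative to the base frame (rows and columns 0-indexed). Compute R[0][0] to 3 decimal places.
End-effector x-axis (col 0 of R) = (-0.7071,0.7071,0.0000)
R[0][0] = -0.7071

-0.707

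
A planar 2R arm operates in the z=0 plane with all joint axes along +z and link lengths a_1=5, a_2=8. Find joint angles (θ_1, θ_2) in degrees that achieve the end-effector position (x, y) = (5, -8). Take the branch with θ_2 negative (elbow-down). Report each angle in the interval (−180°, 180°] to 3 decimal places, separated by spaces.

cos θ_2 = (89.0000−5²−8²)/(2·5·8) = 0.0000; θ_2 = -90.0000° (elbow-down)
β = atan2(-8.0000,5.0000) = -57.9946°; ψ = atan2(-8.0000,5.0000) = -57.9946°
θ_1 = β − ψ = 0.0000°

0.000 -90.000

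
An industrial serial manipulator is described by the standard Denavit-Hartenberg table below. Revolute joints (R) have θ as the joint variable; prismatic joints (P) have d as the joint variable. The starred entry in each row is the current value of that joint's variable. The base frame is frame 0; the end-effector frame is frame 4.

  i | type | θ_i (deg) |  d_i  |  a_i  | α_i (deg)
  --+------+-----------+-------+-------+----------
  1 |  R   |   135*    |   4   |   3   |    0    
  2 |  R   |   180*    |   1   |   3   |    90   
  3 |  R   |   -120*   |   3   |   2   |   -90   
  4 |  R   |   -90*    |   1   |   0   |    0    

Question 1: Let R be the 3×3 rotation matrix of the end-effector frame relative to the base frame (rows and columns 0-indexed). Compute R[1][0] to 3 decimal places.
-0.707

End-effector x-axis (col 0 of R) = (-0.7071,-0.7071,0.0000)
R[1][0] = -0.7071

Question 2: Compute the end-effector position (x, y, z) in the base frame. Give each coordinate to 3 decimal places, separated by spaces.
-2.216 -2.027 2.768

after link 1: o_1 = (-2.1213, 2.1213, 4.0000)
after link 2: o_2 = (-0.0000, -0.0000, 5.0000)
after link 3: o_3 = (-2.8284, -1.4142, 3.2679)
after link 4: o_4 = (-2.2161, -2.0266, 2.7679)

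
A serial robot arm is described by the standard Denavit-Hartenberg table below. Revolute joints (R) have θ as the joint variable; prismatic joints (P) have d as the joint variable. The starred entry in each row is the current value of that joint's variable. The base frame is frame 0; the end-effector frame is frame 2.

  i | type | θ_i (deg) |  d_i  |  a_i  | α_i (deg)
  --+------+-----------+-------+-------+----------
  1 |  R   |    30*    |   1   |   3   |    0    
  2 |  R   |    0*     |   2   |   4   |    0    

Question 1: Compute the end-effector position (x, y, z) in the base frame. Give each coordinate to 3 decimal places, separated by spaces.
6.062 3.500 3.000

after link 1: o_1 = (2.5981, 1.5000, 1.0000)
after link 2: o_2 = (6.0622, 3.5000, 3.0000)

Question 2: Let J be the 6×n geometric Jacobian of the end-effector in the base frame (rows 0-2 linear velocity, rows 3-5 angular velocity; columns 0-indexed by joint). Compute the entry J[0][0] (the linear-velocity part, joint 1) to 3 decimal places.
-3.500

axis z_0 = ẑ; lever o_n−o_0 = (6.0622,3.5000,3.0000)
cross product → J_v[:, 0] = (-3.5000,6.0622,0.0000)
J_ω[:, 0] = z_0
entry J[0][0] = -3.5000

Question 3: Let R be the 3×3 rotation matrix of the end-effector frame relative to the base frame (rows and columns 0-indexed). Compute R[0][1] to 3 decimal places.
End-effector y-axis (col 1 of R) = (-0.5000,0.8660,0.0000)
R[0][1] = -0.5000

-0.500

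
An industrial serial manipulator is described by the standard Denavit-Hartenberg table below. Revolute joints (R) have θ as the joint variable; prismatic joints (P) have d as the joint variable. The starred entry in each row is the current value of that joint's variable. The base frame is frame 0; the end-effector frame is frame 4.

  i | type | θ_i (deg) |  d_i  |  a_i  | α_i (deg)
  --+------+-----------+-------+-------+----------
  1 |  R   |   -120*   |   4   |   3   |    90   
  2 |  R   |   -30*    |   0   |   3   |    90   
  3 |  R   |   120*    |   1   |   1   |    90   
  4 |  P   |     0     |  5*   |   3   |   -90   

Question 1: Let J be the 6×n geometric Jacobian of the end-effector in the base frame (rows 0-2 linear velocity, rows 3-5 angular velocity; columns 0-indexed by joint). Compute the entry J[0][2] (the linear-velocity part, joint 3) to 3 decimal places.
axis z_2 = (0.2500,0.4330,-0.8660); lever o_n−o_2 = (-5.9240,1.6675,-2.0311)
cross product → J_v[:, 2] = (0.5646,5.6381,2.9821)
J_ω[:, 2] = z_2
entry J[0][2] = 0.5646

0.565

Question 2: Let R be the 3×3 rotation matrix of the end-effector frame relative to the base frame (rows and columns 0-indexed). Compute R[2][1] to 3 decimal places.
End-effector y-axis (col 1 of R) = (0.8080,0.3995,0.4330)
R[2][1] = 0.4330

0.433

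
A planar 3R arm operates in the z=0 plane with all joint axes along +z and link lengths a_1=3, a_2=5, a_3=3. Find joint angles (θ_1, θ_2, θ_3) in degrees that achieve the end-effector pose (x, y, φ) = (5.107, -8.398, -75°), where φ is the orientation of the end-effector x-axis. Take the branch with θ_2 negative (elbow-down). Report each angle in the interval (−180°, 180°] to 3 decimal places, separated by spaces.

-13.581 -59.987 -1.432

wrist centre = target − a_3·(cos φ, sin φ) = (4.3305, -5.5002)
cos θ_2 = (49.0060−3²−5²)/(2·3·5) = 0.5002; θ_2 = -59.9867° (elbow-down)
β = atan2(-5.5002,4.3305) = -51.7852°; ψ = atan2(-4.3295,5.5010) = -38.2044°
θ_1 = β − ψ = -13.5809°
θ_3 = φ − θ_1 − θ_2 = -1.4325° (wrapped to (-180°,180°])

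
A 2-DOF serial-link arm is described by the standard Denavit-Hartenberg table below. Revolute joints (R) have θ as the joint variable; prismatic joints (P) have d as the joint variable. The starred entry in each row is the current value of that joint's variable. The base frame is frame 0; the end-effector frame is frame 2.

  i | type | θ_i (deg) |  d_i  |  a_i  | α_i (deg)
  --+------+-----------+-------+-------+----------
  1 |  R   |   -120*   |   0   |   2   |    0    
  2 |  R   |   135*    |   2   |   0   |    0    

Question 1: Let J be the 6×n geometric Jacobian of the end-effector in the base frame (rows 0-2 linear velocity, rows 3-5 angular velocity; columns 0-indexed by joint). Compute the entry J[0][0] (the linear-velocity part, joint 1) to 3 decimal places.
axis z_0 = ẑ; lever o_n−o_0 = (-1.0000,-1.7321,2.0000)
cross product → J_v[:, 0] = (1.7321,-1.0000,0.0000)
J_ω[:, 0] = z_0
entry J[0][0] = 1.7321

1.732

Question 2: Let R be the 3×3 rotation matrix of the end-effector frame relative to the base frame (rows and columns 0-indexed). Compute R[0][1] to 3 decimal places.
-0.259

End-effector y-axis (col 1 of R) = (-0.2588,0.9659,0.0000)
R[0][1] = -0.2588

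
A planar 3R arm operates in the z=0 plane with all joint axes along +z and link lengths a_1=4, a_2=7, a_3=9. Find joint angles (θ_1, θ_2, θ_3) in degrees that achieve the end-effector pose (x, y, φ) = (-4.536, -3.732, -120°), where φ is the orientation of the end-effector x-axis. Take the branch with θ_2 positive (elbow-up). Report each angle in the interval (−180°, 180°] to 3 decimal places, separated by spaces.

-29.997 149.999 119.998

wrist centre = target − a_3·(cos φ, sin φ) = (-0.0360, 4.0622)
cos θ_2 = (16.5030−4²−7²)/(2·4·7) = -0.8660; θ_2 = 149.9991° (elbow-up)
β = atan2(4.0622,-0.0360) = 90.5077°; ψ = atan2(3.5001,-2.0621) = 120.5050°
θ_1 = β − ψ = -29.9973°
θ_3 = φ − θ_1 − θ_2 = 119.9981° (wrapped to (-180°,180°])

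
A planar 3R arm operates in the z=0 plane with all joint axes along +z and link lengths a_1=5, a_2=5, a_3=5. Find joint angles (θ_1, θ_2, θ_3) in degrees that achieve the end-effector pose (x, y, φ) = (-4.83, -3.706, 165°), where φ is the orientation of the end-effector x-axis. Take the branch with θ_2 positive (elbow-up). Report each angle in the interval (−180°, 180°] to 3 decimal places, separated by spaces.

-150.004 119.999 -164.995

wrist centre = target − a_3·(cos φ, sin φ) = (-0.0004, -5.0001)
cos θ_2 = (25.0010−5²−5²)/(2·5·5) = -0.5000; θ_2 = 119.9987° (elbow-up)
β = atan2(-5.0001,-0.0004) = -90.0042°; ψ = atan2(4.3302,2.5001) = 59.9994°
θ_1 = β − ψ = -150.0036°
θ_3 = φ − θ_1 − θ_2 = -164.9951° (wrapped to (-180°,180°])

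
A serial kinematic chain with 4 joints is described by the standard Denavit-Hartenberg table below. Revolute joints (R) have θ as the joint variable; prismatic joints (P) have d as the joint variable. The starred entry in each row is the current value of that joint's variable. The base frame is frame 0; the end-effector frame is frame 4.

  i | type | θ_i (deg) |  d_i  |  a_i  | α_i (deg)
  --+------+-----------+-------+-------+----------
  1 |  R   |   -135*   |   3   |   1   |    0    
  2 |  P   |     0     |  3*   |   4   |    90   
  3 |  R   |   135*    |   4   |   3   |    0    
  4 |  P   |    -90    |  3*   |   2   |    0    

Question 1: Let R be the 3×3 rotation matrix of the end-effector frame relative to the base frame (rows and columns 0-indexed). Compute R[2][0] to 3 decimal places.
0.707

End-effector x-axis (col 0 of R) = (-0.5000,-0.5000,0.7071)
R[2][0] = 0.7071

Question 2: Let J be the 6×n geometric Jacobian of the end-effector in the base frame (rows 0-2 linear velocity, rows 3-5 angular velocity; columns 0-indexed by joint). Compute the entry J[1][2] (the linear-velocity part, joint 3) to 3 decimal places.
axis z_2 = (-0.7071,0.7071,0.0000); lever o_n−o_2 = (-4.4497,5.4497,3.5355)
cross product → J_v[:, 2] = (2.5000,2.5000,-0.7071)
J_ω[:, 2] = z_2
entry J[1][2] = 2.5000

2.500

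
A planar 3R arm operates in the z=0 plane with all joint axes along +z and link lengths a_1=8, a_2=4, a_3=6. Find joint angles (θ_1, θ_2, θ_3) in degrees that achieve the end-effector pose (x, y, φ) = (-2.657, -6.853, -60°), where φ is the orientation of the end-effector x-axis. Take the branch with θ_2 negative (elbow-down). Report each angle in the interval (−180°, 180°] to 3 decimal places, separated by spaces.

-135.000 -134.998 -150.002

wrist centre = target − a_3·(cos φ, sin φ) = (-5.6570, -1.6568)
cos θ_2 = (34.7468−8²−4²)/(2·8·4) = -0.7071; θ_2 = -134.9979° (elbow-down)
β = atan2(-1.6568,-5.6570) = -163.6755°; ψ = atan2(-2.8285,5.1717) = -28.6754°
θ_1 = β − ψ = -135.0001°
θ_3 = φ − θ_1 − θ_2 = -150.0020° (wrapped to (-180°,180°])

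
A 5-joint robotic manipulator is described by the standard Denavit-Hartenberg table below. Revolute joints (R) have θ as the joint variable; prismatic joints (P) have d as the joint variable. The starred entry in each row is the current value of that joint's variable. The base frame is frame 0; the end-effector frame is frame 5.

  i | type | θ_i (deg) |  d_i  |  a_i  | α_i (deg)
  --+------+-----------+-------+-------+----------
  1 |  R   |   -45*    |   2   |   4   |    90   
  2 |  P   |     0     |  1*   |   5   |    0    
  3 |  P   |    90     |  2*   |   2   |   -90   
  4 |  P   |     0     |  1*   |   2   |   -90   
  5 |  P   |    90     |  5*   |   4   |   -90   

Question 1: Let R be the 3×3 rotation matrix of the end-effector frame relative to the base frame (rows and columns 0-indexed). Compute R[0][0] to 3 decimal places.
0.707

End-effector x-axis (col 0 of R) = (0.7071,-0.7071,0.0000)
R[0][0] = 0.7071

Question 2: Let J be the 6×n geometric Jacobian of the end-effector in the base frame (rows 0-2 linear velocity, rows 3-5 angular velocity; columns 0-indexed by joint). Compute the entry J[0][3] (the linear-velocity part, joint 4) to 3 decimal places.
-0.707

prismatic axis z_3 = (-0.7071,0.7071,0.0000)
J_v[:, 3] = z_3; J_ω[:, 3] = (0,0,0)
entry J[0][3] = -0.7071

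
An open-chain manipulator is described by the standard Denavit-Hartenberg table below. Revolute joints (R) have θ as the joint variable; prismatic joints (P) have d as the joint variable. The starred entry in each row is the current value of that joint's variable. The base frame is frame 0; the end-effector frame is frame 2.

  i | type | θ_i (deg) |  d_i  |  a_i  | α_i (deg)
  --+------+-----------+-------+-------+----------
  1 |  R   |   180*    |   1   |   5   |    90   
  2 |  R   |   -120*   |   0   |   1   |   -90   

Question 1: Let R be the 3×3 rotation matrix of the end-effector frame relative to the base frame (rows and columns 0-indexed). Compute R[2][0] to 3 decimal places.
-0.866

End-effector x-axis (col 0 of R) = (0.5000,-0.0000,-0.8660)
R[2][0] = -0.8660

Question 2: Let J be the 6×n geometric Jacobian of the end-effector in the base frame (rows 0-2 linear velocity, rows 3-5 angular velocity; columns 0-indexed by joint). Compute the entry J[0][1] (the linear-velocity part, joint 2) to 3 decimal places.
-0.866

axis z_1 = (0.0000,1.0000,0.0000); lever o_n−o_1 = (0.5000,-0.0000,-0.8660)
cross product → J_v[:, 1] = (-0.8660,0.0000,-0.5000)
J_ω[:, 1] = z_1
entry J[0][1] = -0.8660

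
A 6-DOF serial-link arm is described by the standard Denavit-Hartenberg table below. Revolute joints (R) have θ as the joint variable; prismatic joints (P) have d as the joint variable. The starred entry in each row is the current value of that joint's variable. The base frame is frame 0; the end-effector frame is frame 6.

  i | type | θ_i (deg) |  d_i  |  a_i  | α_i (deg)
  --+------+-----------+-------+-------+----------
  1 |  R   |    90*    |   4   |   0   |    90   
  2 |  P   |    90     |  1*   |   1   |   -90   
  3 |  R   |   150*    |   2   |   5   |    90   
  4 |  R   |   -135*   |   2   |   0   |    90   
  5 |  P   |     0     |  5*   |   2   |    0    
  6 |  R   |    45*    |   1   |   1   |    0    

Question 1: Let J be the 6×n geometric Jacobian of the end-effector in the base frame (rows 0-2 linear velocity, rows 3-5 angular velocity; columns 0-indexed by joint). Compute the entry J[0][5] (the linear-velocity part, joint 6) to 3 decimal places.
axis z_5 = (0.3536,-0.7071,0.6124); lever o_n−o_5 = (-0.0088,-0.2071,1.3989)
cross product → J_v[:, 5] = (-0.8624,-0.5000,-0.0795)
J_ω[:, 5] = z_5
entry J[0][5] = -0.8624

-0.862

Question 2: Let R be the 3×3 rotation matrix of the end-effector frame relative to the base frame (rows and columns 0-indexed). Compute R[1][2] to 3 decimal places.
-0.707

End-effector z-axis (col 2 of R) = (0.3536,-0.7071,0.6124)
R[1][2] = -0.7071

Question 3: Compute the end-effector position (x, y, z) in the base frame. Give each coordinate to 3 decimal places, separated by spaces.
after link 1: o_1 = (0.0000, 0.0000, 4.0000)
after link 2: o_2 = (1.0000, 0.0000, 5.0000)
after link 3: o_3 = (-1.5000, -2.0000, 0.6699)
after link 4: o_4 = (-3.2321, -2.0000, 1.6699)
after link 5: o_5 = (-0.7572, -4.1213, 5.9565)
after link 6: o_6 = (-0.7660, -4.3284, 7.3554)

-0.766 -4.328 7.355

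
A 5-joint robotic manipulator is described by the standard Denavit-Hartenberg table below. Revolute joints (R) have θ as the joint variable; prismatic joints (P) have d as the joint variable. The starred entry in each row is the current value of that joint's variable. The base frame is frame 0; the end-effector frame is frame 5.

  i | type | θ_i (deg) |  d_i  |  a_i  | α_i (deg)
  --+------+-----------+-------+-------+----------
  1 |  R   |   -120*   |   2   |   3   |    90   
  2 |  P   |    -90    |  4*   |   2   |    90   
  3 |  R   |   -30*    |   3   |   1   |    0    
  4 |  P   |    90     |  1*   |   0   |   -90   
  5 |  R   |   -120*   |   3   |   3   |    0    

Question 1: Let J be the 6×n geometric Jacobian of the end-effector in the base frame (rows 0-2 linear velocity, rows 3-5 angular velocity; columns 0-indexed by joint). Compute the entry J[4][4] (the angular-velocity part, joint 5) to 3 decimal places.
axis z_4 = (-0.4330,0.2500,0.8660); lever o_n−o_4 = (1.1250,2.3505,3.3481)
cross product → J_v[:, 4] = (-1.1986,2.4240,-1.2990)
J_ω[:, 4] = z_4
entry J[4][4] = 0.2500

0.250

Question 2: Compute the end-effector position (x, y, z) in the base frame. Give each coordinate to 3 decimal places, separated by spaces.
after link 1: o_1 = (-1.5000, -2.5981, 2.0000)
after link 2: o_2 = (-4.9641, -0.5981, 0.0000)
after link 3: o_3 = (-3.0311, 1.7500, -0.8660)
after link 4: o_4 = (-2.5311, 2.6160, -0.8660)
after link 5: o_5 = (-1.4061, 4.9665, 2.4821)

-1.406 4.967 2.482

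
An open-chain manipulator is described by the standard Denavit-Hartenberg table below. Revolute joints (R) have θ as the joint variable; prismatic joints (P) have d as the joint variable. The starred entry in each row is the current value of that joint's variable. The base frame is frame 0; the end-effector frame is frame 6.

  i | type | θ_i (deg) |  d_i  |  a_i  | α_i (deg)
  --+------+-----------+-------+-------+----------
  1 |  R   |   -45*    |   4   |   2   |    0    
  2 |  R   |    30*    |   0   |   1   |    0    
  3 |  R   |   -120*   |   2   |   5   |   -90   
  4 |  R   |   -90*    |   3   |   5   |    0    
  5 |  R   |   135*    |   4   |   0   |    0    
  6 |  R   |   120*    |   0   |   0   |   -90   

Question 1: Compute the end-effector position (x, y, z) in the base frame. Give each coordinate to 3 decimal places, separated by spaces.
3.794 -10.158 11.000

after link 1: o_1 = (1.4142, -1.4142, 4.0000)
after link 2: o_2 = (2.3801, -1.6730, 4.0000)
after link 3: o_3 = (-1.1554, -5.2086, 6.0000)
after link 4: o_4 = (0.9659, -7.3299, 11.0000)
after link 5: o_5 = (3.7944, -10.1583, 11.0000)
after link 6: o_6 = (3.7944, -10.1583, 11.0000)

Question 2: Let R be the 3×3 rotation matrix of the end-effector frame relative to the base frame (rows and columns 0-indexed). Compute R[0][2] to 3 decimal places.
End-effector z-axis (col 2 of R) = (0.1830,0.1830,0.9659)
R[0][2] = 0.1830

0.183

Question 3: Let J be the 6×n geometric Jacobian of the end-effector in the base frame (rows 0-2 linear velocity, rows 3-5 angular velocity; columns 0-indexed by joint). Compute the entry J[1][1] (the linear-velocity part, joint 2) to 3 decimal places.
2.380

axis z_1 = (0.0000,0.0000,1.0000); lever o_n−o_1 = (2.3801,-8.7441,7.0000)
cross product → J_v[:, 1] = (8.7441,2.3801,-0.0000)
J_ω[:, 1] = z_1
entry J[1][1] = 2.3801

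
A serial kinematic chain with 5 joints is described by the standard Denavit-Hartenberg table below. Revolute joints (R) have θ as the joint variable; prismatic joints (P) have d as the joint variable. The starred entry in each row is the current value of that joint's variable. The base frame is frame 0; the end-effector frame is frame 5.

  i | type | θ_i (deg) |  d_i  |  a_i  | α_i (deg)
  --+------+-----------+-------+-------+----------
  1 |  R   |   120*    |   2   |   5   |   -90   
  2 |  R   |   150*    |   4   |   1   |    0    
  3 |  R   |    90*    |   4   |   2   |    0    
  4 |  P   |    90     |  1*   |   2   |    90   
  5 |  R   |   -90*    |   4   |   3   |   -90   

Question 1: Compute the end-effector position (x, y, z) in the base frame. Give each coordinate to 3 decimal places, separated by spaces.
-6.629 -0.518 7.696

after link 1: o_1 = (-2.5000, 4.3301, 2.0000)
after link 2: o_2 = (-5.5311, 1.5801, 1.5000)
after link 3: o_3 = (-8.4952, -1.2859, 3.2321)
after link 4: o_4 = (-10.2272, -0.2859, 4.2321)
after link 5: o_5 = (-6.6292, -0.5179, 7.6962)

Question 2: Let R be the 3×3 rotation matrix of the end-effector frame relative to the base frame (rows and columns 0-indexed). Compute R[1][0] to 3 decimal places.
End-effector x-axis (col 0 of R) = (0.8660,0.5000,0.0000)
R[1][0] = 0.5000

0.500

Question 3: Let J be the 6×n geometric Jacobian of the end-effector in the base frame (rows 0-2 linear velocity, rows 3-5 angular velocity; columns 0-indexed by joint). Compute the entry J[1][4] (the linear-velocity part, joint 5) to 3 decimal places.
2.250

axis z_4 = (0.2500,-0.4330,0.8660); lever o_n−o_4 = (3.5981,-0.2321,3.4641)
cross product → J_v[:, 4] = (-1.2990,2.2500,1.5000)
J_ω[:, 4] = z_4
entry J[1][4] = 2.2500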